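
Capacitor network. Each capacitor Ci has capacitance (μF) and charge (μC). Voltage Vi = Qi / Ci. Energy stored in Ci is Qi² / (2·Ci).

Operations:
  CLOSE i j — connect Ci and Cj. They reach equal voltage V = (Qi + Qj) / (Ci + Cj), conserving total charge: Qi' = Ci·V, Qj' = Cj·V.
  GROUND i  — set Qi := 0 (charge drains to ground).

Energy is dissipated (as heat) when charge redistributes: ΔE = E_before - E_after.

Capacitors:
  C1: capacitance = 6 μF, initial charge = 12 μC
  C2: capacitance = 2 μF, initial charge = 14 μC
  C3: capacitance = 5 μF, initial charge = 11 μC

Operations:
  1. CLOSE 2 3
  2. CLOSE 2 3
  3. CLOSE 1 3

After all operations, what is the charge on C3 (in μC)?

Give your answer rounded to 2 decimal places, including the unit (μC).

Initial: C1(6μF, Q=12μC, V=2.00V), C2(2μF, Q=14μC, V=7.00V), C3(5μF, Q=11μC, V=2.20V)
Op 1: CLOSE 2-3: Q_total=25.00, C_total=7.00, V=3.57; Q2=7.14, Q3=17.86; dissipated=16.457
Op 2: CLOSE 2-3: Q_total=25.00, C_total=7.00, V=3.57; Q2=7.14, Q3=17.86; dissipated=0.000
Op 3: CLOSE 1-3: Q_total=29.86, C_total=11.00, V=2.71; Q1=16.29, Q3=13.57; dissipated=3.367
Final charges: Q1=16.29, Q2=7.14, Q3=13.57

Answer: 13.57 μC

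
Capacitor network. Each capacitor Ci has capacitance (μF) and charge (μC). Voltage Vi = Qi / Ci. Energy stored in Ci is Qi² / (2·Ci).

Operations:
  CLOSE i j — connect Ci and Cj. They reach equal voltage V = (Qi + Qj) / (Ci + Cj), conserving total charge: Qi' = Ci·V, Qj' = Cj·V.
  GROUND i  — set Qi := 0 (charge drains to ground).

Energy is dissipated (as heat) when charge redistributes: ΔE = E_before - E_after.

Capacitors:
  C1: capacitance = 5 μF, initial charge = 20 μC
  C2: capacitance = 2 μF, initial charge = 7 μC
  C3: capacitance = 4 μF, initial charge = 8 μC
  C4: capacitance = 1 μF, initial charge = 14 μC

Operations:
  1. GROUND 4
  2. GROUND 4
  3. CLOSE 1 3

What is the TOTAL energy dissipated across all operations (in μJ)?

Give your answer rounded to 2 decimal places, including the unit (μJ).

Initial: C1(5μF, Q=20μC, V=4.00V), C2(2μF, Q=7μC, V=3.50V), C3(4μF, Q=8μC, V=2.00V), C4(1μF, Q=14μC, V=14.00V)
Op 1: GROUND 4: Q4=0; energy lost=98.000
Op 2: GROUND 4: Q4=0; energy lost=0.000
Op 3: CLOSE 1-3: Q_total=28.00, C_total=9.00, V=3.11; Q1=15.56, Q3=12.44; dissipated=4.444
Total dissipated: 102.444 μJ

Answer: 102.44 μJ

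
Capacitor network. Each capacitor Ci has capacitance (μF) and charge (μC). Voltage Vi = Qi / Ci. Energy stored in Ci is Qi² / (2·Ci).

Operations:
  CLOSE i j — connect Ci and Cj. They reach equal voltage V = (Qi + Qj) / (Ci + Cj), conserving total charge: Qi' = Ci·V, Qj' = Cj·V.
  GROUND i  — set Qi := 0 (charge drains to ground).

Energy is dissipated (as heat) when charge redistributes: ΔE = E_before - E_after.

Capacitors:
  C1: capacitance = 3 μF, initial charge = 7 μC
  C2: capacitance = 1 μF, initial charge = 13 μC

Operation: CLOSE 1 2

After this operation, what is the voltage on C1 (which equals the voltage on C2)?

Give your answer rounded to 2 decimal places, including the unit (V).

Initial: C1(3μF, Q=7μC, V=2.33V), C2(1μF, Q=13μC, V=13.00V)
Op 1: CLOSE 1-2: Q_total=20.00, C_total=4.00, V=5.00; Q1=15.00, Q2=5.00; dissipated=42.667

Answer: 5.00 V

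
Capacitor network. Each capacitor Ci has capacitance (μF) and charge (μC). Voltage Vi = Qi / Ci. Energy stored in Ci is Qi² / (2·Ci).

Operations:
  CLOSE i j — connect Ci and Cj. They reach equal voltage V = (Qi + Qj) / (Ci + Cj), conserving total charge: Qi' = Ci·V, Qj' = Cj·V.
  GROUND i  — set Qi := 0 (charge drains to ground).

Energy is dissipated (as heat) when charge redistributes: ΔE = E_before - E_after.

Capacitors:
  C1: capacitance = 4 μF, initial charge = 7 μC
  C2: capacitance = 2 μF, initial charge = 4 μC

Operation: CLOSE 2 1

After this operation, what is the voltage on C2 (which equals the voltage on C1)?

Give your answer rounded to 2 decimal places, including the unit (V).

Answer: 1.83 V

Derivation:
Initial: C1(4μF, Q=7μC, V=1.75V), C2(2μF, Q=4μC, V=2.00V)
Op 1: CLOSE 2-1: Q_total=11.00, C_total=6.00, V=1.83; Q2=3.67, Q1=7.33; dissipated=0.042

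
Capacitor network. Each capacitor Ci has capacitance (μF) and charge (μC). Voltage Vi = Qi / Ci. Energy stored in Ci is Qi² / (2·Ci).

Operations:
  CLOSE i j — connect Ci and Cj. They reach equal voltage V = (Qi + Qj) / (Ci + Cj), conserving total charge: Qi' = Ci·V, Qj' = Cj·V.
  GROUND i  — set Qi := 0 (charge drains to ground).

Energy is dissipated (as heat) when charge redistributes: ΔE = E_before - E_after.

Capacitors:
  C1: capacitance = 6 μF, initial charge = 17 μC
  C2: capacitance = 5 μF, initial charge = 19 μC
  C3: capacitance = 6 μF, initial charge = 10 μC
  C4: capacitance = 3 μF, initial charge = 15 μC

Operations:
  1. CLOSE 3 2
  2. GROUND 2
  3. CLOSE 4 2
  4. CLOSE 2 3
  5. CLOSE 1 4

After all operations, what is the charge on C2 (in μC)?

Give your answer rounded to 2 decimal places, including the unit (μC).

Initial: C1(6μF, Q=17μC, V=2.83V), C2(5μF, Q=19μC, V=3.80V), C3(6μF, Q=10μC, V=1.67V), C4(3μF, Q=15μC, V=5.00V)
Op 1: CLOSE 3-2: Q_total=29.00, C_total=11.00, V=2.64; Q3=15.82, Q2=13.18; dissipated=6.206
Op 2: GROUND 2: Q2=0; energy lost=17.376
Op 3: CLOSE 4-2: Q_total=15.00, C_total=8.00, V=1.88; Q4=5.62, Q2=9.38; dissipated=23.438
Op 4: CLOSE 2-3: Q_total=25.19, C_total=11.00, V=2.29; Q2=11.45, Q3=13.74; dissipated=0.790
Op 5: CLOSE 1-4: Q_total=22.62, C_total=9.00, V=2.51; Q1=15.08, Q4=7.54; dissipated=0.918
Final charges: Q1=15.08, Q2=11.45, Q3=13.74, Q4=7.54

Answer: 11.45 μC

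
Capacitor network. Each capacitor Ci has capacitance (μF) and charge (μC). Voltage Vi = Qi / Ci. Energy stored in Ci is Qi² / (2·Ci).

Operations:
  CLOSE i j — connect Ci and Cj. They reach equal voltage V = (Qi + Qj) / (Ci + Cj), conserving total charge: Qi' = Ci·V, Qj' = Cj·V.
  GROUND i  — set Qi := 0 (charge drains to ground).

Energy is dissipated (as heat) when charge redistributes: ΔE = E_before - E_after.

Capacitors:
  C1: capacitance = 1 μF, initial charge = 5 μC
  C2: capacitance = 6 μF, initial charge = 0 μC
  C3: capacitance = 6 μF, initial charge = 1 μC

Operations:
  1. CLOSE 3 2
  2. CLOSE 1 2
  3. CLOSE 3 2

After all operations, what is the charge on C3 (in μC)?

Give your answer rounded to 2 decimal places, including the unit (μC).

Answer: 2.61 μC

Derivation:
Initial: C1(1μF, Q=5μC, V=5.00V), C2(6μF, Q=0μC, V=0.00V), C3(6μF, Q=1μC, V=0.17V)
Op 1: CLOSE 3-2: Q_total=1.00, C_total=12.00, V=0.08; Q3=0.50, Q2=0.50; dissipated=0.042
Op 2: CLOSE 1-2: Q_total=5.50, C_total=7.00, V=0.79; Q1=0.79, Q2=4.71; dissipated=10.360
Op 3: CLOSE 3-2: Q_total=5.21, C_total=12.00, V=0.43; Q3=2.61, Q2=2.61; dissipated=0.740
Final charges: Q1=0.79, Q2=2.61, Q3=2.61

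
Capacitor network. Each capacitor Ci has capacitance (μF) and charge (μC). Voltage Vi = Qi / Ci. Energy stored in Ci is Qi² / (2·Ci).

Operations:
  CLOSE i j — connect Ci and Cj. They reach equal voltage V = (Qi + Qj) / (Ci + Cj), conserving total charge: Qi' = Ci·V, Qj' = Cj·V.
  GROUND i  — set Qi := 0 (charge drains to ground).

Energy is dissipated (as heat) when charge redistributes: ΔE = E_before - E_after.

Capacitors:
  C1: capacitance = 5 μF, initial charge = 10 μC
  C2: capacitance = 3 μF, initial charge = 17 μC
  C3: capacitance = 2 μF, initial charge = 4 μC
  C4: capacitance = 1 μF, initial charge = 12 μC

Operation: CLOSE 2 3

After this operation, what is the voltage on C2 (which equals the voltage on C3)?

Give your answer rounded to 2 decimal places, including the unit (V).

Initial: C1(5μF, Q=10μC, V=2.00V), C2(3μF, Q=17μC, V=5.67V), C3(2μF, Q=4μC, V=2.00V), C4(1μF, Q=12μC, V=12.00V)
Op 1: CLOSE 2-3: Q_total=21.00, C_total=5.00, V=4.20; Q2=12.60, Q3=8.40; dissipated=8.067

Answer: 4.20 V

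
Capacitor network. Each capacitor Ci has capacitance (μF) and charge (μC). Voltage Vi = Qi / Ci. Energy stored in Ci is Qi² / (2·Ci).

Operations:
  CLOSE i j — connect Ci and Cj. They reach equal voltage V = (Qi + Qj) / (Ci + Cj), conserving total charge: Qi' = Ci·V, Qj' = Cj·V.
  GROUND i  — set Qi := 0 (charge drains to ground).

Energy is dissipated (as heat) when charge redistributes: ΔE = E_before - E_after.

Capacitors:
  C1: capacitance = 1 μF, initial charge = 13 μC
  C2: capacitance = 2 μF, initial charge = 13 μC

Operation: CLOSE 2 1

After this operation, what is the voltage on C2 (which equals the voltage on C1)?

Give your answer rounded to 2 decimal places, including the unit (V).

Answer: 8.67 V

Derivation:
Initial: C1(1μF, Q=13μC, V=13.00V), C2(2μF, Q=13μC, V=6.50V)
Op 1: CLOSE 2-1: Q_total=26.00, C_total=3.00, V=8.67; Q2=17.33, Q1=8.67; dissipated=14.083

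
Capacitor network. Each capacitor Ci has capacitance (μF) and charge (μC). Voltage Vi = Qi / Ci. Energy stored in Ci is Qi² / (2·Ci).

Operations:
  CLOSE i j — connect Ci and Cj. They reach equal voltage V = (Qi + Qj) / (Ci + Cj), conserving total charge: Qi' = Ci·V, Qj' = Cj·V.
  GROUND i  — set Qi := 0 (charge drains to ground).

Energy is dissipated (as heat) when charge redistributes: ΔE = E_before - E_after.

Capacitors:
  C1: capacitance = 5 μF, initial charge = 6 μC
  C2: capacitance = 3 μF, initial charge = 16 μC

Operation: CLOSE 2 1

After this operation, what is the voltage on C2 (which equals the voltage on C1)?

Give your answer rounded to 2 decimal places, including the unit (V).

Answer: 2.75 V

Derivation:
Initial: C1(5μF, Q=6μC, V=1.20V), C2(3μF, Q=16μC, V=5.33V)
Op 1: CLOSE 2-1: Q_total=22.00, C_total=8.00, V=2.75; Q2=8.25, Q1=13.75; dissipated=16.017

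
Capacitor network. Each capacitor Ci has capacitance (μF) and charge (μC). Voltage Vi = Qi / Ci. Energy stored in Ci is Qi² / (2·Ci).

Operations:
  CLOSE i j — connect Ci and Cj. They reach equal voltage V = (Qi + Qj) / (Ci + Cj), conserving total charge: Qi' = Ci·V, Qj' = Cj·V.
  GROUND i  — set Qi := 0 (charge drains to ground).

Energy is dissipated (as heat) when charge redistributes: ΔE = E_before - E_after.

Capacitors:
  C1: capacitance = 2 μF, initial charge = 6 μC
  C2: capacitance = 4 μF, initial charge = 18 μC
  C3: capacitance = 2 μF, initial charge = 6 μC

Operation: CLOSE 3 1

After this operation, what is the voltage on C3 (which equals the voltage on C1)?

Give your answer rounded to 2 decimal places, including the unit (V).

Answer: 3.00 V

Derivation:
Initial: C1(2μF, Q=6μC, V=3.00V), C2(4μF, Q=18μC, V=4.50V), C3(2μF, Q=6μC, V=3.00V)
Op 1: CLOSE 3-1: Q_total=12.00, C_total=4.00, V=3.00; Q3=6.00, Q1=6.00; dissipated=0.000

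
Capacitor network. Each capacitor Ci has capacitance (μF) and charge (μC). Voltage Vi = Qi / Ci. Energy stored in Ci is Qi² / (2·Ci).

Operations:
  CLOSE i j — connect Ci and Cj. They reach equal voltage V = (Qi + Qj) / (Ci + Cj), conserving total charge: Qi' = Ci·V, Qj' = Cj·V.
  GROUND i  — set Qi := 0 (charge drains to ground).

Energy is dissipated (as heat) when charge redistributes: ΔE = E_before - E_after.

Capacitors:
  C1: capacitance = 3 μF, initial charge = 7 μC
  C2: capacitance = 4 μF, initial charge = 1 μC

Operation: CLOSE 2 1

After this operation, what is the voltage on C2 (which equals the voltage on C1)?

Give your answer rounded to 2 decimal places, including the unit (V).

Answer: 1.14 V

Derivation:
Initial: C1(3μF, Q=7μC, V=2.33V), C2(4μF, Q=1μC, V=0.25V)
Op 1: CLOSE 2-1: Q_total=8.00, C_total=7.00, V=1.14; Q2=4.57, Q1=3.43; dissipated=3.720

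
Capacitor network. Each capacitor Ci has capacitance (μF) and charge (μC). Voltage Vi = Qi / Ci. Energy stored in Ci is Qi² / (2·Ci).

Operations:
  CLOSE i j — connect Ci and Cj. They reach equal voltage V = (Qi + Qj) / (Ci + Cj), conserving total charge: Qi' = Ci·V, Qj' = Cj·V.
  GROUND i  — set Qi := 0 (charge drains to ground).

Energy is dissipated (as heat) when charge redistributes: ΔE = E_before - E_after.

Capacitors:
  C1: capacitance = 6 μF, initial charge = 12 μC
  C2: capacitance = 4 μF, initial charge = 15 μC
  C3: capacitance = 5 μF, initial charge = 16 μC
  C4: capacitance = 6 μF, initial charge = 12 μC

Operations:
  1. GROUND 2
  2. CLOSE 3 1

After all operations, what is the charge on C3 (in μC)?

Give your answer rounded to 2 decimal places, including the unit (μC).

Initial: C1(6μF, Q=12μC, V=2.00V), C2(4μF, Q=15μC, V=3.75V), C3(5μF, Q=16μC, V=3.20V), C4(6μF, Q=12μC, V=2.00V)
Op 1: GROUND 2: Q2=0; energy lost=28.125
Op 2: CLOSE 3-1: Q_total=28.00, C_total=11.00, V=2.55; Q3=12.73, Q1=15.27; dissipated=1.964
Final charges: Q1=15.27, Q2=0.00, Q3=12.73, Q4=12.00

Answer: 12.73 μC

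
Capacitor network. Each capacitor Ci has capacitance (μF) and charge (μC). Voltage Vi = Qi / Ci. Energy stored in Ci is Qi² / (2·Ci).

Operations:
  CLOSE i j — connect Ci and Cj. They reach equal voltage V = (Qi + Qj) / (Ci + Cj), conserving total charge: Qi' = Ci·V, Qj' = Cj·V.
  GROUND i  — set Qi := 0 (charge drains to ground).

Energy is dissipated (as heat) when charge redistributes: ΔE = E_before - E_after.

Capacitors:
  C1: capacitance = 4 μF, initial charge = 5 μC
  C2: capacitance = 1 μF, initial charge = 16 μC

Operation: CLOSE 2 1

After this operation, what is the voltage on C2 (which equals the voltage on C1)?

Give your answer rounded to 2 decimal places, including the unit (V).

Answer: 4.20 V

Derivation:
Initial: C1(4μF, Q=5μC, V=1.25V), C2(1μF, Q=16μC, V=16.00V)
Op 1: CLOSE 2-1: Q_total=21.00, C_total=5.00, V=4.20; Q2=4.20, Q1=16.80; dissipated=87.025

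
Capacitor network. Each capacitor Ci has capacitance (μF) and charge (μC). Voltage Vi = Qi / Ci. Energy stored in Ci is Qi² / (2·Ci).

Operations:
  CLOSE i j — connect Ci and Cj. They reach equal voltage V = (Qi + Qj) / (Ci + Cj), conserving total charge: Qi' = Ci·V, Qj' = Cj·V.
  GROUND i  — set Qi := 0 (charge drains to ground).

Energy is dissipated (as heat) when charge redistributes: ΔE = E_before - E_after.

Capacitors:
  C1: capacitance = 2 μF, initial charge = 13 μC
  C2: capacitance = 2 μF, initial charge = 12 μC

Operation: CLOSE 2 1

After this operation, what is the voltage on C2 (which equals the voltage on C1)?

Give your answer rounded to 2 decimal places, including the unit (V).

Answer: 6.25 V

Derivation:
Initial: C1(2μF, Q=13μC, V=6.50V), C2(2μF, Q=12μC, V=6.00V)
Op 1: CLOSE 2-1: Q_total=25.00, C_total=4.00, V=6.25; Q2=12.50, Q1=12.50; dissipated=0.125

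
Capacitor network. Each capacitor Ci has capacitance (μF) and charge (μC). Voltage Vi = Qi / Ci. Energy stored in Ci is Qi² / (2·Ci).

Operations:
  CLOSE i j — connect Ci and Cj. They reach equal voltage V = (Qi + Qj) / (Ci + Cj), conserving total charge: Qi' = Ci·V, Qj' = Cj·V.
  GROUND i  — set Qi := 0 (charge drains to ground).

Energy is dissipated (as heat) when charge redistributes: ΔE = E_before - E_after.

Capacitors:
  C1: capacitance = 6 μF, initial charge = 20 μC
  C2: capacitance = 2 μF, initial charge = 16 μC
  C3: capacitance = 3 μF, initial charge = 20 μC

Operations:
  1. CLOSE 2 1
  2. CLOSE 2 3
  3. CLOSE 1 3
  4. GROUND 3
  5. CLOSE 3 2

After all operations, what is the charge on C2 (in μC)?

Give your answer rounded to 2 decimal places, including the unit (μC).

Initial: C1(6μF, Q=20μC, V=3.33V), C2(2μF, Q=16μC, V=8.00V), C3(3μF, Q=20μC, V=6.67V)
Op 1: CLOSE 2-1: Q_total=36.00, C_total=8.00, V=4.50; Q2=9.00, Q1=27.00; dissipated=16.333
Op 2: CLOSE 2-3: Q_total=29.00, C_total=5.00, V=5.80; Q2=11.60, Q3=17.40; dissipated=2.817
Op 3: CLOSE 1-3: Q_total=44.40, C_total=9.00, V=4.93; Q1=29.60, Q3=14.80; dissipated=1.690
Op 4: GROUND 3: Q3=0; energy lost=36.507
Op 5: CLOSE 3-2: Q_total=11.60, C_total=5.00, V=2.32; Q3=6.96, Q2=4.64; dissipated=20.184
Final charges: Q1=29.60, Q2=4.64, Q3=6.96

Answer: 4.64 μC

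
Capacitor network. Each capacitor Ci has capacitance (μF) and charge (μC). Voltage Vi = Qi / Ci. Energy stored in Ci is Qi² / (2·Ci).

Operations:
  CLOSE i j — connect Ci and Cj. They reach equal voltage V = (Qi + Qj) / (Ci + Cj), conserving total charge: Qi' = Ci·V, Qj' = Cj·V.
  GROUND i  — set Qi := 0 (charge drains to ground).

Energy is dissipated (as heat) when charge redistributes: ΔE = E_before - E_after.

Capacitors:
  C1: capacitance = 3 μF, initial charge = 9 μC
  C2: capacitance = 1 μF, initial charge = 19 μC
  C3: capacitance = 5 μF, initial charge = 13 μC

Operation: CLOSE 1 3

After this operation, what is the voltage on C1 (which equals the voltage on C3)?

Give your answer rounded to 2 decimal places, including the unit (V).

Initial: C1(3μF, Q=9μC, V=3.00V), C2(1μF, Q=19μC, V=19.00V), C3(5μF, Q=13μC, V=2.60V)
Op 1: CLOSE 1-3: Q_total=22.00, C_total=8.00, V=2.75; Q1=8.25, Q3=13.75; dissipated=0.150

Answer: 2.75 V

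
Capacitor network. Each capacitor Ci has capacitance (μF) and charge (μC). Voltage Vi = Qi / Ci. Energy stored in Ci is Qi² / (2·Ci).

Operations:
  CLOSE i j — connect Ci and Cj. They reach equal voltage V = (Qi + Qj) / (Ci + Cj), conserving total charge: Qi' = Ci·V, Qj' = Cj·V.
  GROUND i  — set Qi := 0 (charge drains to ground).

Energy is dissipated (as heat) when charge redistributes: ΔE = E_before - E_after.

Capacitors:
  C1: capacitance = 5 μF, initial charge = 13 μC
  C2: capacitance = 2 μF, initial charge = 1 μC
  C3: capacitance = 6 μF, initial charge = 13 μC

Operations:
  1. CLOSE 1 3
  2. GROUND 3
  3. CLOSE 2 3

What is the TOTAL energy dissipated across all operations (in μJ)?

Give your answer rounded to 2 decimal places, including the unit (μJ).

Initial: C1(5μF, Q=13μC, V=2.60V), C2(2μF, Q=1μC, V=0.50V), C3(6μF, Q=13μC, V=2.17V)
Op 1: CLOSE 1-3: Q_total=26.00, C_total=11.00, V=2.36; Q1=11.82, Q3=14.18; dissipated=0.256
Op 2: GROUND 3: Q3=0; energy lost=16.760
Op 3: CLOSE 2-3: Q_total=1.00, C_total=8.00, V=0.12; Q2=0.25, Q3=0.75; dissipated=0.188
Total dissipated: 17.204 μJ

Answer: 17.20 μJ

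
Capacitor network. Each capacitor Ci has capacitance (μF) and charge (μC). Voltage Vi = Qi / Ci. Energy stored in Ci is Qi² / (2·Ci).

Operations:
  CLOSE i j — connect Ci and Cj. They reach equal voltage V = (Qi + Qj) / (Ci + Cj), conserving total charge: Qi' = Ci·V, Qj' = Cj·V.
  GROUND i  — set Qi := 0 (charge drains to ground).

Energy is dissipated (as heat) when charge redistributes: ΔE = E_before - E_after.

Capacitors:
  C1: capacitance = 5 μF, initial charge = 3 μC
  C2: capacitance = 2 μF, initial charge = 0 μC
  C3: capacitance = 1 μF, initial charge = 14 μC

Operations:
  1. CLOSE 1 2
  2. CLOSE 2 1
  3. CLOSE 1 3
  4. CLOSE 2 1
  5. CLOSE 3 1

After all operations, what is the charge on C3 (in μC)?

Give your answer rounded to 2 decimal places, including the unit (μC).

Initial: C1(5μF, Q=3μC, V=0.60V), C2(2μF, Q=0μC, V=0.00V), C3(1μF, Q=14μC, V=14.00V)
Op 1: CLOSE 1-2: Q_total=3.00, C_total=7.00, V=0.43; Q1=2.14, Q2=0.86; dissipated=0.257
Op 2: CLOSE 2-1: Q_total=3.00, C_total=7.00, V=0.43; Q2=0.86, Q1=2.14; dissipated=0.000
Op 3: CLOSE 1-3: Q_total=16.14, C_total=6.00, V=2.69; Q1=13.45, Q3=2.69; dissipated=76.743
Op 4: CLOSE 2-1: Q_total=14.31, C_total=7.00, V=2.04; Q2=4.09, Q1=10.22; dissipated=3.654
Op 5: CLOSE 3-1: Q_total=12.91, C_total=6.00, V=2.15; Q3=2.15, Q1=10.76; dissipated=0.174
Final charges: Q1=10.76, Q2=4.09, Q3=2.15

Answer: 2.15 μC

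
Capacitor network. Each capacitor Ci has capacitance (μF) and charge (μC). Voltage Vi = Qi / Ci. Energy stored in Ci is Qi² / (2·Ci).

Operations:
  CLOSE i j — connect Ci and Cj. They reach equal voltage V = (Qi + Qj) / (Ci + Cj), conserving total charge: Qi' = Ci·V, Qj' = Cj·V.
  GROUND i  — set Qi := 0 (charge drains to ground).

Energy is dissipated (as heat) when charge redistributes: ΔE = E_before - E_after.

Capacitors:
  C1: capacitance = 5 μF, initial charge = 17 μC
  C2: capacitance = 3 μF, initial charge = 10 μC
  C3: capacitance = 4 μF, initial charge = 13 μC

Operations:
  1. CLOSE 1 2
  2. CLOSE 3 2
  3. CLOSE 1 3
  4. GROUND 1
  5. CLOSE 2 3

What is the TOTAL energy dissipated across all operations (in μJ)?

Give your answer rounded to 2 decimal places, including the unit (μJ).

Answer: 27.97 μJ

Derivation:
Initial: C1(5μF, Q=17μC, V=3.40V), C2(3μF, Q=10μC, V=3.33V), C3(4μF, Q=13μC, V=3.25V)
Op 1: CLOSE 1-2: Q_total=27.00, C_total=8.00, V=3.38; Q1=16.88, Q2=10.12; dissipated=0.004
Op 2: CLOSE 3-2: Q_total=23.12, C_total=7.00, V=3.30; Q3=13.21, Q2=9.91; dissipated=0.013
Op 3: CLOSE 1-3: Q_total=30.09, C_total=9.00, V=3.34; Q1=16.72, Q3=13.37; dissipated=0.006
Op 4: GROUND 1: Q1=0; energy lost=27.943
Op 5: CLOSE 2-3: Q_total=23.28, C_total=7.00, V=3.33; Q2=9.98, Q3=13.30; dissipated=0.001
Total dissipated: 27.968 μJ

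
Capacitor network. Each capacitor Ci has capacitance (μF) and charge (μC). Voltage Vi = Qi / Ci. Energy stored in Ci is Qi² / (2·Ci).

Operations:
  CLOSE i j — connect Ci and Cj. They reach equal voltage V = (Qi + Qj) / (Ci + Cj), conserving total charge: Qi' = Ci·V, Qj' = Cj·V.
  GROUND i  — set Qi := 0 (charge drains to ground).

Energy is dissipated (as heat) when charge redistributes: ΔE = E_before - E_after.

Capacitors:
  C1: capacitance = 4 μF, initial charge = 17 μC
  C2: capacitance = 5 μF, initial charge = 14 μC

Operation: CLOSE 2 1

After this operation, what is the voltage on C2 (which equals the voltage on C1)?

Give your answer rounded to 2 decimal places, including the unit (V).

Initial: C1(4μF, Q=17μC, V=4.25V), C2(5μF, Q=14μC, V=2.80V)
Op 1: CLOSE 2-1: Q_total=31.00, C_total=9.00, V=3.44; Q2=17.22, Q1=13.78; dissipated=2.336

Answer: 3.44 V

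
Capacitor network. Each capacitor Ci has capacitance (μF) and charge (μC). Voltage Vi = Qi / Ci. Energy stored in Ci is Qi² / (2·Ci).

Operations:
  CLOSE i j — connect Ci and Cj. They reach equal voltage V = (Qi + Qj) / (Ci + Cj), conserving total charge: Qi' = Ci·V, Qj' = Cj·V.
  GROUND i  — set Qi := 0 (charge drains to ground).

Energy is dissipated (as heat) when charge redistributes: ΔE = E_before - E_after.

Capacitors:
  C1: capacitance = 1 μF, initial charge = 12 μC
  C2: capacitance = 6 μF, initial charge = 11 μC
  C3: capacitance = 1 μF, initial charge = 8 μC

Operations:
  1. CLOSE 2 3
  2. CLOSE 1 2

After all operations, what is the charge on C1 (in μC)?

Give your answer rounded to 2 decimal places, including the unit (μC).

Initial: C1(1μF, Q=12μC, V=12.00V), C2(6μF, Q=11μC, V=1.83V), C3(1μF, Q=8μC, V=8.00V)
Op 1: CLOSE 2-3: Q_total=19.00, C_total=7.00, V=2.71; Q2=16.29, Q3=2.71; dissipated=16.298
Op 2: CLOSE 1-2: Q_total=28.29, C_total=7.00, V=4.04; Q1=4.04, Q2=24.24; dissipated=36.953
Final charges: Q1=4.04, Q2=24.24, Q3=2.71

Answer: 4.04 μC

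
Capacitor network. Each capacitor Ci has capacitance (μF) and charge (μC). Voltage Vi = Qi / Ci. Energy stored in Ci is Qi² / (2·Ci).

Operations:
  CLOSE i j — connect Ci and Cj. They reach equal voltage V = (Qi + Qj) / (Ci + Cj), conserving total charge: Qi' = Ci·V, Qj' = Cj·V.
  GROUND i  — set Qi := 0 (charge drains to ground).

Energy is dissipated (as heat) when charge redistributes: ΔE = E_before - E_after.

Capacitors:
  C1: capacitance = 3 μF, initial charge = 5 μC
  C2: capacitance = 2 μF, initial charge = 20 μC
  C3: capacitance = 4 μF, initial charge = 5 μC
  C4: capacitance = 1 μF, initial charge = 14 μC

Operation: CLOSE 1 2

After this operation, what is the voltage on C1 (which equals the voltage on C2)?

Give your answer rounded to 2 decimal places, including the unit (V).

Initial: C1(3μF, Q=5μC, V=1.67V), C2(2μF, Q=20μC, V=10.00V), C3(4μF, Q=5μC, V=1.25V), C4(1μF, Q=14μC, V=14.00V)
Op 1: CLOSE 1-2: Q_total=25.00, C_total=5.00, V=5.00; Q1=15.00, Q2=10.00; dissipated=41.667

Answer: 5.00 V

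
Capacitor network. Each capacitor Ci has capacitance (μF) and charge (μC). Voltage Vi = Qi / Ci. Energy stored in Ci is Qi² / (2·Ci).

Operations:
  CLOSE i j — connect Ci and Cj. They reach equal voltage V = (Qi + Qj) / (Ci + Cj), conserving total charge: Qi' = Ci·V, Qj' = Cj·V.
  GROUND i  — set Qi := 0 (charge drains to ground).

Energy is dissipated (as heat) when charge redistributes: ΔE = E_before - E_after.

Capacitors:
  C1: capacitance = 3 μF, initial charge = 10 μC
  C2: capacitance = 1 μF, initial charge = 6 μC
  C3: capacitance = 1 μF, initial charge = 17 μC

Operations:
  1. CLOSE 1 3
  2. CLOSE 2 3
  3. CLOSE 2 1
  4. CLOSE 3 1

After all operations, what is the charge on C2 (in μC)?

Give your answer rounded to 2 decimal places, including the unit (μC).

Initial: C1(3μF, Q=10μC, V=3.33V), C2(1μF, Q=6μC, V=6.00V), C3(1μF, Q=17μC, V=17.00V)
Op 1: CLOSE 1-3: Q_total=27.00, C_total=4.00, V=6.75; Q1=20.25, Q3=6.75; dissipated=70.042
Op 2: CLOSE 2-3: Q_total=12.75, C_total=2.00, V=6.38; Q2=6.38, Q3=6.38; dissipated=0.141
Op 3: CLOSE 2-1: Q_total=26.62, C_total=4.00, V=6.66; Q2=6.66, Q1=19.97; dissipated=0.053
Op 4: CLOSE 3-1: Q_total=26.34, C_total=4.00, V=6.59; Q3=6.59, Q1=19.76; dissipated=0.030
Final charges: Q1=19.76, Q2=6.66, Q3=6.59

Answer: 6.66 μC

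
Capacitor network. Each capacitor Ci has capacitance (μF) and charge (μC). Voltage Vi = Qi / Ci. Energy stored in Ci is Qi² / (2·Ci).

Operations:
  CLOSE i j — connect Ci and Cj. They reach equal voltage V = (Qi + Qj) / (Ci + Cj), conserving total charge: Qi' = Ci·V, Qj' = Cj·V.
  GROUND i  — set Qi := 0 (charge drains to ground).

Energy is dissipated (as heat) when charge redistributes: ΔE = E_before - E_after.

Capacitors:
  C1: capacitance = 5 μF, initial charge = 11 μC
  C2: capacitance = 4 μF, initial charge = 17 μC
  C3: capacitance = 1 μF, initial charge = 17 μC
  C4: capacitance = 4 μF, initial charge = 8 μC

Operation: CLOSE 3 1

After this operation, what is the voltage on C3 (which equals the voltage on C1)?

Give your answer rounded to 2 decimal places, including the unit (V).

Initial: C1(5μF, Q=11μC, V=2.20V), C2(4μF, Q=17μC, V=4.25V), C3(1μF, Q=17μC, V=17.00V), C4(4μF, Q=8μC, V=2.00V)
Op 1: CLOSE 3-1: Q_total=28.00, C_total=6.00, V=4.67; Q3=4.67, Q1=23.33; dissipated=91.267

Answer: 4.67 V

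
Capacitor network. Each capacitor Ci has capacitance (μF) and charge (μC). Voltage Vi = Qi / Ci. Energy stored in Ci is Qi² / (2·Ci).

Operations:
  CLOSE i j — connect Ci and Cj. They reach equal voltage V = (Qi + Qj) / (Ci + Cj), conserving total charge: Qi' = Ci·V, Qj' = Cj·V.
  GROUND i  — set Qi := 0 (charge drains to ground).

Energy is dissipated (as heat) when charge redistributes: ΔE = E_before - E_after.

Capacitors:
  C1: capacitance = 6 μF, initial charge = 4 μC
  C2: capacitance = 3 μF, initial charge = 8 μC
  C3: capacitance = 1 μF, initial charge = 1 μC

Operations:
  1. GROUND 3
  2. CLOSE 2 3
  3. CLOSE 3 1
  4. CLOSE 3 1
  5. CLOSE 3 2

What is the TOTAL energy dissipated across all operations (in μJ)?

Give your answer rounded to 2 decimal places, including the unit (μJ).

Answer: 4.42 μJ

Derivation:
Initial: C1(6μF, Q=4μC, V=0.67V), C2(3μF, Q=8μC, V=2.67V), C3(1μF, Q=1μC, V=1.00V)
Op 1: GROUND 3: Q3=0; energy lost=0.500
Op 2: CLOSE 2-3: Q_total=8.00, C_total=4.00, V=2.00; Q2=6.00, Q3=2.00; dissipated=2.667
Op 3: CLOSE 3-1: Q_total=6.00, C_total=7.00, V=0.86; Q3=0.86, Q1=5.14; dissipated=0.762
Op 4: CLOSE 3-1: Q_total=6.00, C_total=7.00, V=0.86; Q3=0.86, Q1=5.14; dissipated=0.000
Op 5: CLOSE 3-2: Q_total=6.86, C_total=4.00, V=1.71; Q3=1.71, Q2=5.14; dissipated=0.490
Total dissipated: 4.418 μJ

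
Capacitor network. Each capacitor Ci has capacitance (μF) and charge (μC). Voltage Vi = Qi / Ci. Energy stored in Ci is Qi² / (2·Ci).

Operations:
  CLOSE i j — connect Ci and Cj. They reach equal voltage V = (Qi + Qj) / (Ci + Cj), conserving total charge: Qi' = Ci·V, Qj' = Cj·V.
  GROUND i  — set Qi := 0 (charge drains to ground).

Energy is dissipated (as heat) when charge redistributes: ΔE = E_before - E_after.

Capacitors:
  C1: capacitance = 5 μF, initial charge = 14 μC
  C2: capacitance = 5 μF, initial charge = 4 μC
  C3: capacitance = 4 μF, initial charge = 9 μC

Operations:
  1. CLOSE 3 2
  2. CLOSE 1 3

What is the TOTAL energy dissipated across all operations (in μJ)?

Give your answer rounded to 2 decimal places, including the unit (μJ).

Answer: 4.38 μJ

Derivation:
Initial: C1(5μF, Q=14μC, V=2.80V), C2(5μF, Q=4μC, V=0.80V), C3(4μF, Q=9μC, V=2.25V)
Op 1: CLOSE 3-2: Q_total=13.00, C_total=9.00, V=1.44; Q3=5.78, Q2=7.22; dissipated=2.336
Op 2: CLOSE 1-3: Q_total=19.78, C_total=9.00, V=2.20; Q1=10.99, Q3=8.79; dissipated=2.042
Total dissipated: 4.378 μJ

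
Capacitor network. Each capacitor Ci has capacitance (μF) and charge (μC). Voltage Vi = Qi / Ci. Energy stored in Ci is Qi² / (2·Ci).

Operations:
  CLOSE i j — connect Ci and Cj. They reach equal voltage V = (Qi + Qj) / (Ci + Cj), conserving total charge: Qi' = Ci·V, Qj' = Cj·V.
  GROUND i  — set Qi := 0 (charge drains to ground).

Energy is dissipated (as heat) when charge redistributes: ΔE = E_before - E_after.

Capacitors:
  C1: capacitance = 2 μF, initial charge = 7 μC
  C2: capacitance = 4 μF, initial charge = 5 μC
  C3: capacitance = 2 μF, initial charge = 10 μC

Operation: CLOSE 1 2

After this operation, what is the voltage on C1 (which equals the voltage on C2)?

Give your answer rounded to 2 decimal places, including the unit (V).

Initial: C1(2μF, Q=7μC, V=3.50V), C2(4μF, Q=5μC, V=1.25V), C3(2μF, Q=10μC, V=5.00V)
Op 1: CLOSE 1-2: Q_total=12.00, C_total=6.00, V=2.00; Q1=4.00, Q2=8.00; dissipated=3.375

Answer: 2.00 V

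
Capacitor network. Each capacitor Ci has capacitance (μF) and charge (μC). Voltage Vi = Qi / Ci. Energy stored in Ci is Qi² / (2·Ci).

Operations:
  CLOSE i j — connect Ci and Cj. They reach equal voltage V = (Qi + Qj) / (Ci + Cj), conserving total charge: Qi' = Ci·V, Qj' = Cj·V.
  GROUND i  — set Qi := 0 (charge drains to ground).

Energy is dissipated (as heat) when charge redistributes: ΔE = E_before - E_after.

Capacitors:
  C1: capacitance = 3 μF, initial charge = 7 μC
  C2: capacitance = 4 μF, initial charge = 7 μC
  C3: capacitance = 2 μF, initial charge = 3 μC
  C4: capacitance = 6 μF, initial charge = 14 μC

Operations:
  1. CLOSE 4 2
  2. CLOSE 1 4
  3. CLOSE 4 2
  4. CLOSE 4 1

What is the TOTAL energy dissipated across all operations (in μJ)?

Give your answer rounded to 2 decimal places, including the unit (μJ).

Answer: 0.47 μJ

Derivation:
Initial: C1(3μF, Q=7μC, V=2.33V), C2(4μF, Q=7μC, V=1.75V), C3(2μF, Q=3μC, V=1.50V), C4(6μF, Q=14μC, V=2.33V)
Op 1: CLOSE 4-2: Q_total=21.00, C_total=10.00, V=2.10; Q4=12.60, Q2=8.40; dissipated=0.408
Op 2: CLOSE 1-4: Q_total=19.60, C_total=9.00, V=2.18; Q1=6.53, Q4=13.07; dissipated=0.054
Op 3: CLOSE 4-2: Q_total=21.47, C_total=10.00, V=2.15; Q4=12.88, Q2=8.59; dissipated=0.007
Op 4: CLOSE 4-1: Q_total=19.41, C_total=9.00, V=2.16; Q4=12.94, Q1=6.47; dissipated=0.001
Total dissipated: 0.471 μJ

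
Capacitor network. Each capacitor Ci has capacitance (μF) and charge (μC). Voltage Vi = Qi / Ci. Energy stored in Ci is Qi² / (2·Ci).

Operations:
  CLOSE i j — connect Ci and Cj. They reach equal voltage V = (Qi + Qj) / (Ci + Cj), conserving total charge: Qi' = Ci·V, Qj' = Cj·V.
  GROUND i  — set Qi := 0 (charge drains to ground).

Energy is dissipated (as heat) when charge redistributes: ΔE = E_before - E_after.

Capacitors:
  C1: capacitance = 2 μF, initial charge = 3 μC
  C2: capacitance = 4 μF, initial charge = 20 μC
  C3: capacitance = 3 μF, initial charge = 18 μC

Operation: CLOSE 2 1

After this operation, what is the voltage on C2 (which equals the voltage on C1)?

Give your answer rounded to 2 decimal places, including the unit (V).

Answer: 3.83 V

Derivation:
Initial: C1(2μF, Q=3μC, V=1.50V), C2(4μF, Q=20μC, V=5.00V), C3(3μF, Q=18μC, V=6.00V)
Op 1: CLOSE 2-1: Q_total=23.00, C_total=6.00, V=3.83; Q2=15.33, Q1=7.67; dissipated=8.167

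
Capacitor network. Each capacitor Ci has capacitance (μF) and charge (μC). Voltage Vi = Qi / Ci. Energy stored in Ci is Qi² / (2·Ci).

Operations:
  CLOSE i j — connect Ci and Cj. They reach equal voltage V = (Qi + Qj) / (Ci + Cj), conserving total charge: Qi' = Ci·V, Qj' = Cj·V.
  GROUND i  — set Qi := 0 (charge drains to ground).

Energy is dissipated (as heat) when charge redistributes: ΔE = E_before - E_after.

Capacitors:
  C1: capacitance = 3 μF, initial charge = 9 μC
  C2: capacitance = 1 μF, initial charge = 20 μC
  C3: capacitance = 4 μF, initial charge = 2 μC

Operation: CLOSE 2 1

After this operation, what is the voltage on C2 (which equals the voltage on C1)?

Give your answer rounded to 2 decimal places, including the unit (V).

Answer: 7.25 V

Derivation:
Initial: C1(3μF, Q=9μC, V=3.00V), C2(1μF, Q=20μC, V=20.00V), C3(4μF, Q=2μC, V=0.50V)
Op 1: CLOSE 2-1: Q_total=29.00, C_total=4.00, V=7.25; Q2=7.25, Q1=21.75; dissipated=108.375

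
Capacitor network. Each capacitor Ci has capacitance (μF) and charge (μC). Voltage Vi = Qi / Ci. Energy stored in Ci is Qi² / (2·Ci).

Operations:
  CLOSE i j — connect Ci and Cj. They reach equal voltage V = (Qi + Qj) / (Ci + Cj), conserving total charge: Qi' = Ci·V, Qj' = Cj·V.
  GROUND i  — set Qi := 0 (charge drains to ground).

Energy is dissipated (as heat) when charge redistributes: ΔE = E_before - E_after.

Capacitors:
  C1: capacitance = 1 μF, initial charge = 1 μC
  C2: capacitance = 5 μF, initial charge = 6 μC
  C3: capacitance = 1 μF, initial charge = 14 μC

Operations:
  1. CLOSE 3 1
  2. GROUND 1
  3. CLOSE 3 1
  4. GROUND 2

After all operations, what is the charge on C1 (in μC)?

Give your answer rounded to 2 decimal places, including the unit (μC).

Initial: C1(1μF, Q=1μC, V=1.00V), C2(5μF, Q=6μC, V=1.20V), C3(1μF, Q=14μC, V=14.00V)
Op 1: CLOSE 3-1: Q_total=15.00, C_total=2.00, V=7.50; Q3=7.50, Q1=7.50; dissipated=42.250
Op 2: GROUND 1: Q1=0; energy lost=28.125
Op 3: CLOSE 3-1: Q_total=7.50, C_total=2.00, V=3.75; Q3=3.75, Q1=3.75; dissipated=14.062
Op 4: GROUND 2: Q2=0; energy lost=3.600
Final charges: Q1=3.75, Q2=0.00, Q3=3.75

Answer: 3.75 μC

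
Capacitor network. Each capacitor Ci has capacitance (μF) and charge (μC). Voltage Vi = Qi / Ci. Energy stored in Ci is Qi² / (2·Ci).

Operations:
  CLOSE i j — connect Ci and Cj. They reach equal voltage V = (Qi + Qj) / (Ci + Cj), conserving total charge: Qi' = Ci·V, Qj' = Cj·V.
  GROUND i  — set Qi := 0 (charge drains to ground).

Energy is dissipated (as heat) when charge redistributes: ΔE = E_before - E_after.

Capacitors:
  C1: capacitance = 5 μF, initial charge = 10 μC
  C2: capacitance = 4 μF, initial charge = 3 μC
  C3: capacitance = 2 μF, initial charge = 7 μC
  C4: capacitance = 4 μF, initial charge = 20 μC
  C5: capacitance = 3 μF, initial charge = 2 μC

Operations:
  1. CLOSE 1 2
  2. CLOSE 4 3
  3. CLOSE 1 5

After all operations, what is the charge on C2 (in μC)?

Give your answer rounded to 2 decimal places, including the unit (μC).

Initial: C1(5μF, Q=10μC, V=2.00V), C2(4μF, Q=3μC, V=0.75V), C3(2μF, Q=7μC, V=3.50V), C4(4μF, Q=20μC, V=5.00V), C5(3μF, Q=2μC, V=0.67V)
Op 1: CLOSE 1-2: Q_total=13.00, C_total=9.00, V=1.44; Q1=7.22, Q2=5.78; dissipated=1.736
Op 2: CLOSE 4-3: Q_total=27.00, C_total=6.00, V=4.50; Q4=18.00, Q3=9.00; dissipated=1.500
Op 3: CLOSE 1-5: Q_total=9.22, C_total=8.00, V=1.15; Q1=5.76, Q5=3.46; dissipated=0.567
Final charges: Q1=5.76, Q2=5.78, Q3=9.00, Q4=18.00, Q5=3.46

Answer: 5.78 μC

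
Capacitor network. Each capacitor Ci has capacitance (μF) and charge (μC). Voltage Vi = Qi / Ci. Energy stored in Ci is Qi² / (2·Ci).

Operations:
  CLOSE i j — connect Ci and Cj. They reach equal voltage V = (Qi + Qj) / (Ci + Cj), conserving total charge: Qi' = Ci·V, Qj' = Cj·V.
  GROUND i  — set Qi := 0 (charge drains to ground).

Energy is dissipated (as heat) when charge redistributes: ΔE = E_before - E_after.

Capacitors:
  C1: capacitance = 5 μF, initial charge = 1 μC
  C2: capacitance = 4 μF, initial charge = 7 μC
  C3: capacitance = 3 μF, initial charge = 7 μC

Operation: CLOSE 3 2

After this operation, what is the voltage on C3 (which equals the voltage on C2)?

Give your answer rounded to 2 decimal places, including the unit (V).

Initial: C1(5μF, Q=1μC, V=0.20V), C2(4μF, Q=7μC, V=1.75V), C3(3μF, Q=7μC, V=2.33V)
Op 1: CLOSE 3-2: Q_total=14.00, C_total=7.00, V=2.00; Q3=6.00, Q2=8.00; dissipated=0.292

Answer: 2.00 V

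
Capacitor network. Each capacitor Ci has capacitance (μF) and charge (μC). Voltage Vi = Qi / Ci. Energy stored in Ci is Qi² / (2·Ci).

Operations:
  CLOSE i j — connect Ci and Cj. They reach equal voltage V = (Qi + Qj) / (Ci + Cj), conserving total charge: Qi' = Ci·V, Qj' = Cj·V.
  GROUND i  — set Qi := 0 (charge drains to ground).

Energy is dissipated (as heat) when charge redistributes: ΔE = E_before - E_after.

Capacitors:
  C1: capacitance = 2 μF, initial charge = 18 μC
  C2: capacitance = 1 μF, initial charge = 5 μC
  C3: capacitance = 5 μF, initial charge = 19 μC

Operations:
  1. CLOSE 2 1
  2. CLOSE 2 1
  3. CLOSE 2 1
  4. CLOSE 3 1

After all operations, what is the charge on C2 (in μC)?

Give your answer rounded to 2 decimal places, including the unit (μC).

Answer: 7.67 μC

Derivation:
Initial: C1(2μF, Q=18μC, V=9.00V), C2(1μF, Q=5μC, V=5.00V), C3(5μF, Q=19μC, V=3.80V)
Op 1: CLOSE 2-1: Q_total=23.00, C_total=3.00, V=7.67; Q2=7.67, Q1=15.33; dissipated=5.333
Op 2: CLOSE 2-1: Q_total=23.00, C_total=3.00, V=7.67; Q2=7.67, Q1=15.33; dissipated=0.000
Op 3: CLOSE 2-1: Q_total=23.00, C_total=3.00, V=7.67; Q2=7.67, Q1=15.33; dissipated=0.000
Op 4: CLOSE 3-1: Q_total=34.33, C_total=7.00, V=4.90; Q3=24.52, Q1=9.81; dissipated=10.679
Final charges: Q1=9.81, Q2=7.67, Q3=24.52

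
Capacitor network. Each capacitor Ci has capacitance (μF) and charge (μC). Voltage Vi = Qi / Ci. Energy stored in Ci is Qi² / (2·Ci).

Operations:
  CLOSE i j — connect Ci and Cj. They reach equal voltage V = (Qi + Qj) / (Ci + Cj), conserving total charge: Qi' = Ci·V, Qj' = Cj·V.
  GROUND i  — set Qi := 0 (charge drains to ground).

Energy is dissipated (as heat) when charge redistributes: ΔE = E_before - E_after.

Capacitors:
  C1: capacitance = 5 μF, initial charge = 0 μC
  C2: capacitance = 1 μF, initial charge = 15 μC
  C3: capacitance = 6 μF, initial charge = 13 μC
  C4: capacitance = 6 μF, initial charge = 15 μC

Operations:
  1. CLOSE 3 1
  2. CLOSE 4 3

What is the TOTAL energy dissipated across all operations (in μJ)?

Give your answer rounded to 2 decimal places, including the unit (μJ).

Answer: 9.01 μJ

Derivation:
Initial: C1(5μF, Q=0μC, V=0.00V), C2(1μF, Q=15μC, V=15.00V), C3(6μF, Q=13μC, V=2.17V), C4(6μF, Q=15μC, V=2.50V)
Op 1: CLOSE 3-1: Q_total=13.00, C_total=11.00, V=1.18; Q3=7.09, Q1=5.91; dissipated=6.402
Op 2: CLOSE 4-3: Q_total=22.09, C_total=12.00, V=1.84; Q4=11.05, Q3=11.05; dissipated=2.606
Total dissipated: 9.008 μJ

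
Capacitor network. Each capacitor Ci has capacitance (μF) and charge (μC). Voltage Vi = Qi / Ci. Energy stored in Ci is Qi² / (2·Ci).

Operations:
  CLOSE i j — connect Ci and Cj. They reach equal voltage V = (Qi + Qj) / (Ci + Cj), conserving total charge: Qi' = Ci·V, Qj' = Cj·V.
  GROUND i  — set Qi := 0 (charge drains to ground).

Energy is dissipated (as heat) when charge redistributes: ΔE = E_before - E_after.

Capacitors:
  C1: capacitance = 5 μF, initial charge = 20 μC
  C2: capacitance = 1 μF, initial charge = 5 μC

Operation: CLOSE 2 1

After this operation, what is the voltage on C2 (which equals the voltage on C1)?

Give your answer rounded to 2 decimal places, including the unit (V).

Initial: C1(5μF, Q=20μC, V=4.00V), C2(1μF, Q=5μC, V=5.00V)
Op 1: CLOSE 2-1: Q_total=25.00, C_total=6.00, V=4.17; Q2=4.17, Q1=20.83; dissipated=0.417

Answer: 4.17 V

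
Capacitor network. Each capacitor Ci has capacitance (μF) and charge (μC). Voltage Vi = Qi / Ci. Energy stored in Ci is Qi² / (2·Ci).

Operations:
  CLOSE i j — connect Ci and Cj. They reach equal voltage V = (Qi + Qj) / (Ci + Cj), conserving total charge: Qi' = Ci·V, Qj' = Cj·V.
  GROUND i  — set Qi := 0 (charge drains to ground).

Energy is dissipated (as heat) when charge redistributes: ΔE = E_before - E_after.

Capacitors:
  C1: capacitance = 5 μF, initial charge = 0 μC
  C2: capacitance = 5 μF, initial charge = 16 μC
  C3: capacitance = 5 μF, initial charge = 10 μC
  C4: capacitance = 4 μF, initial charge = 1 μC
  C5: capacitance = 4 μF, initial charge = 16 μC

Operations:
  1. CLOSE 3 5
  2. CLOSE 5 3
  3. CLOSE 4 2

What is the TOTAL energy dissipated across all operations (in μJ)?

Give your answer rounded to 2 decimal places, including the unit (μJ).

Answer: 14.11 μJ

Derivation:
Initial: C1(5μF, Q=0μC, V=0.00V), C2(5μF, Q=16μC, V=3.20V), C3(5μF, Q=10μC, V=2.00V), C4(4μF, Q=1μC, V=0.25V), C5(4μF, Q=16μC, V=4.00V)
Op 1: CLOSE 3-5: Q_total=26.00, C_total=9.00, V=2.89; Q3=14.44, Q5=11.56; dissipated=4.444
Op 2: CLOSE 5-3: Q_total=26.00, C_total=9.00, V=2.89; Q5=11.56, Q3=14.44; dissipated=0.000
Op 3: CLOSE 4-2: Q_total=17.00, C_total=9.00, V=1.89; Q4=7.56, Q2=9.44; dissipated=9.669
Total dissipated: 14.114 μJ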